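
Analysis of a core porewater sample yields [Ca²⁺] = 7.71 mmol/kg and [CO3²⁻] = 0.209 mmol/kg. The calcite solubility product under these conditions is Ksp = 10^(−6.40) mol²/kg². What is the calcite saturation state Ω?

Ksp = 10^(−6.40) = 3.981×10^-7
Ω = [Ca²⁺][CO3²⁻]/Ksp = (7.71×10^-3)(0.209×10^-3) / 3.981×10^-7 = 4.05

Ω = 4.05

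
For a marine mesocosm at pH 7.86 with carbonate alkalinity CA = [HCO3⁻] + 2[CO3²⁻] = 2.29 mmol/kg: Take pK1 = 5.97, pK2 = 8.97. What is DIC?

DIC = 2.16 mmol/kg

CA = [HCO3⁻] + 2[CO3²⁻] = (α₁ + 2α₂)·DIC
At pH 7.86: [H⁺]/K1 = 10^-1.89 = 0.012882, K2/[H⁺] = 10^-1.11 = 0.077625
α₁ = 1/(1 + 0.012882 + 0.077625) = 1/1.0905 = 0.9170; α₂ = α₁·K2/[H⁺] = 0.07118
α₁ + 2α₂ = 1.0594
DIC = CA / (α₁ + 2α₂) = 2.29 / 1.0594 = 2.16 mmol/kg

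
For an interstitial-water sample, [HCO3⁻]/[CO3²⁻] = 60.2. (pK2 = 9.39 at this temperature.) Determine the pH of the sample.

From K2 = [H⁺][CO3²⁻]/[HCO3⁻]:  pH = pK2 − log₁₀([HCO3⁻]/[CO3²⁻])
log₁₀(60.2) = +1.780
pH = 9.39 − (+1.780) = 7.61

pH = 7.61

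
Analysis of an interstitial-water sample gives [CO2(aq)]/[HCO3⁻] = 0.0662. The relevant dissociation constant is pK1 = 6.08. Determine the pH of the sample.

From K1 = [H⁺][HCO3⁻]/[CO2(aq)]:  pH = pK1 − log₁₀([CO2(aq)]/[HCO3⁻])
log₁₀(0.0662) = -1.179
pH = 6.08 − (-1.179) = 7.26

pH = 7.26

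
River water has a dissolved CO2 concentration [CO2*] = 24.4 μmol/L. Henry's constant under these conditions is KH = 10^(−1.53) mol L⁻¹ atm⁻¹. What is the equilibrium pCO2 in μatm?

pCO2 = 827 μatm

KH = 10^(−1.53) = 2.951×10^-2 mol L⁻¹ atm⁻¹
pCO2 = [CO2*]/KH = 24.4×10^-6 / 2.951×10^-2 = 8.27×10^-4 atm = 827 μatm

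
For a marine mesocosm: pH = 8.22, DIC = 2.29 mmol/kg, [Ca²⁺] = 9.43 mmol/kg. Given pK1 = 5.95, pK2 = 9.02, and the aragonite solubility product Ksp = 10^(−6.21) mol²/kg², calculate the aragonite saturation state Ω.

Ω = 4.77

α₂ = 1 / (1 + [H⁺]/K2 + [H⁺]²/(K1K2)) = 1 / (1 + 10^+0.80 + 10^-1.47)
   = 1 / (1 + 6.3096 + 0.033884) = 1/7.3435 = 0.1362
[CO3²⁻] = α₂ × DIC = 0.1362 × 2.29 = 0.3118 mmol/kg
Ksp = 10^(−6.21) = 6.166×10^-7
Ω = [Ca²⁺][CO3²⁻]/Ksp = (9.43×10^-3)(3.118×10^-4) / 6.166×10^-7 = 4.77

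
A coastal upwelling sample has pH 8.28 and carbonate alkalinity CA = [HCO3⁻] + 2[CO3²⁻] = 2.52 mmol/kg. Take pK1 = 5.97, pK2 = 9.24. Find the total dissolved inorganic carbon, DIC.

DIC = 2.30 mmol/kg

CA = [HCO3⁻] + 2[CO3²⁻] = (α₁ + 2α₂)·DIC
At pH 8.28: [H⁺]/K1 = 10^-2.31 = 0.0048978, K2/[H⁺] = 10^-0.96 = 0.10965
α₁ = 1/(1 + 0.0048978 + 0.10965) = 1/1.1145 = 0.8972; α₂ = α₁·K2/[H⁺] = 0.09838
α₁ + 2α₂ = 1.0940
DIC = CA / (α₁ + 2α₂) = 2.52 / 1.0940 = 2.30 mmol/kg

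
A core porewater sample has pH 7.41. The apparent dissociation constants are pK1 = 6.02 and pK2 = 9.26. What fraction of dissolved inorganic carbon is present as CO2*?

α₀ = 1 / (1 + K1/[H⁺] + K1K2/[H⁺]²) = 1 / (1 + 10^+1.39 + 10^-0.46)
   = 1 / (1 + 24.547 + 0.34674) = 1/25.894 = 0.03862

α₀ = 0.0386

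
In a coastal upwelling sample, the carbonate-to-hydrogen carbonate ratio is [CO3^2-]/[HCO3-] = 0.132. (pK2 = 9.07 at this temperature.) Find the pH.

From K2 = [H⁺][CO3^2-]/[HCO3-]:  pH = pK2 + log₁₀([CO3^2-]/[HCO3-])
log₁₀(0.132) = -0.879
pH = 9.07 + (-0.879) = 8.19

pH = 8.19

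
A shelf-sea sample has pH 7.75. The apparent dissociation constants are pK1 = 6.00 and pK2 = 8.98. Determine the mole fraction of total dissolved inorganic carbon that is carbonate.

α₂ = 1 / (1 + [H⁺]/K2 + [H⁺]²/(K1K2)) = 1 / (1 + 10^+1.23 + 10^-0.52)
   = 1 / (1 + 16.982 + 0.30200) = 1/18.284 = 0.05469

α₂ = 0.0547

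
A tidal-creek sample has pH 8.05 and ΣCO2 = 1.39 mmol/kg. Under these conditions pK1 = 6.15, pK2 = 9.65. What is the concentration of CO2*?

[CO2*] = 16.9 μmol/kg

α₀ = 1 / (1 + K1/[H⁺] + K1K2/[H⁺]²) = 1 / (1 + 10^+1.90 + 10^+0.30)
   = 1 / (1 + 79.433 + 1.9953) = 1/82.428 = 0.01213
[CO2*] = α₀ × DIC = 0.01213 × 1.39 = 0.0169 mmol/kg = 16.9 μmol/kg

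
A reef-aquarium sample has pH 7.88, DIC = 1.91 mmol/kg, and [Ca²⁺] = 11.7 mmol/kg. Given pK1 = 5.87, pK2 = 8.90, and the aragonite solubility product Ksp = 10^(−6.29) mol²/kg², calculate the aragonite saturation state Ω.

Ω = 3.76

α₂ = 1 / (1 + [H⁺]/K2 + [H⁺]²/(K1K2)) = 1 / (1 + 10^+1.02 + 10^-0.99)
   = 1 / (1 + 10.471 + 0.10233) = 1/11.574 = 0.08640
[CO3²⁻] = α₂ × DIC = 0.08640 × 1.91 = 0.1650 mmol/kg
Ksp = 10^(−6.29) = 5.129×10^-7
Ω = [Ca²⁺][CO3²⁻]/Ksp = (11.7×10^-3)(1.650×10^-4) / 5.129×10^-7 = 3.76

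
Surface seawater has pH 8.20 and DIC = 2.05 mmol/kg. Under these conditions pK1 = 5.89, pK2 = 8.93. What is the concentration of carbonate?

[CO3²⁻] = 0.320 mmol/kg

α₂ = 1 / (1 + [H⁺]/K2 + [H⁺]²/(K1K2)) = 1 / (1 + 10^+0.73 + 10^-1.58)
   = 1 / (1 + 5.3703 + 0.026303) = 1/6.3966 = 0.1563
[CO3²⁻] = α₂ × DIC = 0.1563 × 2.05 = 0.320 mmol/kg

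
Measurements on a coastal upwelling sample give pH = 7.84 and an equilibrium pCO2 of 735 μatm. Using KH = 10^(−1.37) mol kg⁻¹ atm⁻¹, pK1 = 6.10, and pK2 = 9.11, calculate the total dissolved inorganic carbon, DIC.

[CO2*] = KH · pCO2 = 10^(−1.37) × 735×10^-6 = 3.135×10^-5 mol/kg
α₀ = 1/(1 + K1/[H⁺] + K1K2/[H⁺]²) = 1/(1 + 10^+1.74 + 10^+0.47) = 0.01698
DIC = [CO2*]/α₀ = 3.135×10^-5 / 0.01698 = 1.85 mmol/kg

DIC = 1.85 mmol/kg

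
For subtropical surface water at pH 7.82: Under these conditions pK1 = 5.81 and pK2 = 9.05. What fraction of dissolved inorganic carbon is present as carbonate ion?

α₂ = 1 / (1 + [H⁺]/K2 + [H⁺]²/(K1K2)) = 1 / (1 + 10^+1.23 + 10^-0.78)
   = 1 / (1 + 16.982 + 0.16596) = 1/18.148 = 0.05510

α₂ = 0.0551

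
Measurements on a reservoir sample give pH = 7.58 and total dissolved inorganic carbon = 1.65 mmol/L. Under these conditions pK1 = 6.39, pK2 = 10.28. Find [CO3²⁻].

[CO3²⁻] = 3.09 μmol/L

α₂ = 1 / (1 + [H⁺]/K2 + [H⁺]²/(K1K2)) = 1 / (1 + 10^+2.70 + 10^+1.51)
   = 1 / (1 + 501.19 + 32.359) = 1/534.55 = 0.001871
[CO3²⁻] = α₂ × DIC = 0.001871 × 1.65 = 0.00309 mmol/L = 3.09 μmol/L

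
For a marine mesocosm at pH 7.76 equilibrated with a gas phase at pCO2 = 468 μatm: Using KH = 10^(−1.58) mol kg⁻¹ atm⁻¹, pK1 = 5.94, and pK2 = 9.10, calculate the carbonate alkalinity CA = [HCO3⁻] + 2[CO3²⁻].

CA = 0.888 mmol/kg

[CO2*] = KH · pCO2 = 10^(−1.58) × 468×10^-6 = 1.231×10^-5 mol/kg
α₀ = 1/(1 + K1/[H⁺] + K1K2/[H⁺]²) = 1/(1 + 10^+1.82 + 10^+0.48) = 0.01427
DIC = [CO2*]/α₀ = 1.231×10^-5 / 0.01427 = 0.8628 mmol/kg
CA = (α₁ + 2α₂)·DIC = (0.9426 + 2×0.04309) × 0.8628 = 0.888 mmol/kg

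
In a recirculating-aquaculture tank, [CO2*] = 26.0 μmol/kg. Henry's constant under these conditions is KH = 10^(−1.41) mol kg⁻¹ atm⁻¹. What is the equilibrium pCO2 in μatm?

pCO2 = 668 μatm

KH = 10^(−1.41) = 3.890×10^-2 mol kg⁻¹ atm⁻¹
pCO2 = [CO2*]/KH = 26.0×10^-6 / 3.890×10^-2 = 6.68×10^-4 atm = 668 μatm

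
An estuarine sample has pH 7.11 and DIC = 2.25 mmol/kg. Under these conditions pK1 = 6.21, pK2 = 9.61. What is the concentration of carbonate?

α₂ = 1 / (1 + [H⁺]/K2 + [H⁺]²/(K1K2)) = 1 / (1 + 10^+2.50 + 10^+1.60)
   = 1 / (1 + 316.23 + 39.811) = 1/357.04 = 0.002801
[CO3²⁻] = α₂ × DIC = 0.002801 × 2.25 = 0.00630 mmol/kg = 6.30 μmol/kg

[CO3²⁻] = 6.30 μmol/kg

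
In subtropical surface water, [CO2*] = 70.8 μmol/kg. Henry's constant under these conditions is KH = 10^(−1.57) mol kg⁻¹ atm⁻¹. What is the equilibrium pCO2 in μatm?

KH = 10^(−1.57) = 2.692×10^-2 mol kg⁻¹ atm⁻¹
pCO2 = [CO2*]/KH = 70.8×10^-6 / 2.692×10^-2 = 2.63×10^-3 atm = 2630 μatm

pCO2 = 2630 μatm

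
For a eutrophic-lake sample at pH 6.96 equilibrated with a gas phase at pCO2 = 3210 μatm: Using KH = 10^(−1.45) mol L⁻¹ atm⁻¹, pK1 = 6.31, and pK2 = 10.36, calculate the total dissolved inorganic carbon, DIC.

DIC = 0.623 mmol/L

[CO2*] = KH · pCO2 = 10^(−1.45) × 3210×10^-6 = 1.139×10^-4 mol/L
α₀ = 1/(1 + K1/[H⁺] + K1K2/[H⁺]²) = 1/(1 + 10^+0.65 + 10^-2.75) = 0.1829
DIC = [CO2*]/α₀ = 1.139×10^-4 / 0.1829 = 0.623 mmol/L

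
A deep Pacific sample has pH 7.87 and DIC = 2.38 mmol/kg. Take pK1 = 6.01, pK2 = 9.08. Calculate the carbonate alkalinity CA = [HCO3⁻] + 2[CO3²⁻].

CA = 2.49 mmol/kg

CA = [HCO3⁻] + 2[CO3²⁻] = (α₁ + 2α₂)·DIC
At pH 7.87: [H⁺]/K1 = 10^-1.86 = 0.013804, K2/[H⁺] = 10^-1.21 = 0.061660
α₁ = 1/(1 + 0.013804 + 0.061660) = 1/1.0755 = 0.9298; α₂ = α₁·K2/[H⁺] = 0.05733
α₁ + 2α₂ = 1.0445
CA = 1.0445 × 2.38 = 2.49 mmol/kg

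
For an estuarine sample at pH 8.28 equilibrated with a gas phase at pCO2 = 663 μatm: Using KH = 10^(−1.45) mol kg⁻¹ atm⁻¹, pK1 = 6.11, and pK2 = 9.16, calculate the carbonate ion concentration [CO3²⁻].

[CO3²⁻] = 0.459 mmol/kg

[CO2*] = KH · pCO2 = 10^(−1.45) × 663×10^-6 = 2.352×10^-5 mol/kg
α₀ = 1/(1 + K1/[H⁺] + K1K2/[H⁺]²) = 1/(1 + 10^+2.17 + 10^+1.29) = 0.005938
DIC = [CO2*]/α₀ = 2.352×10^-5 / 0.005938 = 3.962 mmol/kg
[CO3²⁻] = α₂·DIC; α₂ = 0.1158, so [CO3²⁻] = 0.1158 × 3.962 = 0.459 mmol/kg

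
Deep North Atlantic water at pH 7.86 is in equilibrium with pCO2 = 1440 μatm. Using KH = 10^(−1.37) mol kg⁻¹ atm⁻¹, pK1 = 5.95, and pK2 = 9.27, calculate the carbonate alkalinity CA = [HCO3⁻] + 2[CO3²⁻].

CA = 5.38 mmol/kg

[CO2*] = KH · pCO2 = 10^(−1.37) × 1440×10^-6 = 6.143×10^-5 mol/kg
α₀ = 1/(1 + K1/[H⁺] + K1K2/[H⁺]²) = 1/(1 + 10^+1.91 + 10^+0.50) = 0.01170
DIC = [CO2*]/α₀ = 6.143×10^-5 / 0.01170 = 5.249 mmol/kg
CA = (α₁ + 2α₂)·DIC = (0.9513 + 2×0.03701) × 5.249 = 5.38 mmol/kg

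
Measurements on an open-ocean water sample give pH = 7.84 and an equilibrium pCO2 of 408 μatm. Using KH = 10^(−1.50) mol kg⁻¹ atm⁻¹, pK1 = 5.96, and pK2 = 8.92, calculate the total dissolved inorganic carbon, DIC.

DIC = 1.07 mmol/kg

[CO2*] = KH · pCO2 = 10^(−1.50) × 408×10^-6 = 1.290×10^-5 mol/kg
α₀ = 1/(1 + K1/[H⁺] + K1K2/[H⁺]²) = 1/(1 + 10^+1.88 + 10^+0.80) = 0.01202
DIC = [CO2*]/α₀ = 1.290×10^-5 / 0.01202 = 1.07 mmol/kg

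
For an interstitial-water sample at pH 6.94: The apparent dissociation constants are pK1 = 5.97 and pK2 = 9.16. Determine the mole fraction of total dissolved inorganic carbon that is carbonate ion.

α₂ = 1 / (1 + [H⁺]/K2 + [H⁺]²/(K1K2)) = 1 / (1 + 10^+2.22 + 10^+1.25)
   = 1 / (1 + 165.96 + 17.783) = 1/184.74 = 0.005413

α₂ = 0.00541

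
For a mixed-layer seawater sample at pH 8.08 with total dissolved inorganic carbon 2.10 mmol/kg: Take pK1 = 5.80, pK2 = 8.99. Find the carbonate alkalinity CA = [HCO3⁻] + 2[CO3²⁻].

CA = 2.32 mmol/kg

CA = [HCO3⁻] + 2[CO3²⁻] = (α₁ + 2α₂)·DIC
At pH 8.08: [H⁺]/K1 = 10^-2.28 = 0.0052481, K2/[H⁺] = 10^-0.91 = 0.12303
α₁ = 1/(1 + 0.0052481 + 0.12303) = 1/1.1283 = 0.8863; α₂ = α₁·K2/[H⁺] = 0.1090
α₁ + 2α₂ = 1.1044
CA = 1.1044 × 2.10 = 2.32 mmol/kg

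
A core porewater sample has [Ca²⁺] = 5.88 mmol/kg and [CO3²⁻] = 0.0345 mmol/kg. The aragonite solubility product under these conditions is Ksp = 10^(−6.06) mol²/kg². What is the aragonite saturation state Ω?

Ksp = 10^(−6.06) = 8.710×10^-7
Ω = [Ca²⁺][CO3²⁻]/Ksp = (5.88×10^-3)(0.0345×10^-3) / 8.710×10^-7 = 0.233

Ω = 0.233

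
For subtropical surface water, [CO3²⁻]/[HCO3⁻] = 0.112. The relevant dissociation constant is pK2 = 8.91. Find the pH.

From K2 = [H⁺][CO3²⁻]/[HCO3⁻]:  pH = pK2 + log₁₀([CO3²⁻]/[HCO3⁻])
log₁₀(0.112) = -0.951
pH = 8.91 + (-0.951) = 7.96

pH = 7.96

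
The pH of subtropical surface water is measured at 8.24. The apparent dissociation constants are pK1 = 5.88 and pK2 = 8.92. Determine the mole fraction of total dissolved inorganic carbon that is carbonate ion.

α₂ = 1 / (1 + [H⁺]/K2 + [H⁺]²/(K1K2)) = 1 / (1 + 10^+0.68 + 10^-1.68)
   = 1 / (1 + 4.7863 + 0.020893) = 1/5.8072 = 0.1722

α₂ = 0.172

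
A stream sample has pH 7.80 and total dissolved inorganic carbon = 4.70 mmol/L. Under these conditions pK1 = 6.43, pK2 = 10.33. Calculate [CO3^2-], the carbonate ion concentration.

α₂ = 1 / (1 + [H⁺]/K2 + [H⁺]²/(K1K2)) = 1 / (1 + 10^+2.53 + 10^+1.16)
   = 1 / (1 + 338.84 + 14.454) = 1/354.30 = 0.002822
[CO3²⁻] = α₂ × DIC = 0.002822 × 4.70 = 0.0133 mmol/L = 13.3 μmol/L

[CO3²⁻] = 13.3 μmol/L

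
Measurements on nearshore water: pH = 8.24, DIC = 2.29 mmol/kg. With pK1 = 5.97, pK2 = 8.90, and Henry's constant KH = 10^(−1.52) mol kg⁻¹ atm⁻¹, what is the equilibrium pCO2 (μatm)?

α₀ = 1 / (1 + K1/[H⁺] + K1K2/[H⁺]²) = 1 / (1 + 10^+2.27 + 10^+1.61)
   = 1 / (1 + 186.21 + 40.738) = 1/227.95 = 0.004387
[CO2*] = α₀ × DIC = 0.004387 × 2.29 = 0.01005 mmol/kg = 10.05 μmol/kg
pCO2 = [CO2*]/KH = 1.005×10^-5 / 3.020×10^-2 = 333 μatm

pCO2 = 333 μatm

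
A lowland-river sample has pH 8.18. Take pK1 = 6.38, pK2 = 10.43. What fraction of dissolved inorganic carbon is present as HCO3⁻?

α₁ = 1 / (1 + [H⁺]/K1 + K2/[H⁺]) = 1 / (1 + 10^-1.80 + 10^-2.25)
   = 1 / (1 + 0.015849 + 0.0056234) = 1/1.0215 = 0.9790

α₁ = 0.979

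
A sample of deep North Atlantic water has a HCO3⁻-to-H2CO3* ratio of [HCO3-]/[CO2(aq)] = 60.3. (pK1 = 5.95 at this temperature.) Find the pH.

pH = 7.73

From K1 = [H⁺][HCO3-]/[CO2(aq)]:  pH = pK1 + log₁₀([HCO3-]/[CO2(aq)])
log₁₀(60.3) = +1.780
pH = 5.95 + (+1.780) = 7.73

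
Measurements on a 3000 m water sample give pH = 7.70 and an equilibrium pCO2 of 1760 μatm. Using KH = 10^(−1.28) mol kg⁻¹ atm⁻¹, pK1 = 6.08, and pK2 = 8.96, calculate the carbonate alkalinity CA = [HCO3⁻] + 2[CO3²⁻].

CA = 4.27 mmol/kg

[CO2*] = KH · pCO2 = 10^(−1.28) × 1760×10^-6 = 9.237×10^-5 mol/kg
α₀ = 1/(1 + K1/[H⁺] + K1K2/[H⁺]²) = 1/(1 + 10^+1.62 + 10^+0.36) = 0.02223
DIC = [CO2*]/α₀ = 9.237×10^-5 / 0.02223 = 4.154 mmol/kg
CA = (α₁ + 2α₂)·DIC = (0.9268 + 2×0.05093) × 4.154 = 4.27 mmol/kg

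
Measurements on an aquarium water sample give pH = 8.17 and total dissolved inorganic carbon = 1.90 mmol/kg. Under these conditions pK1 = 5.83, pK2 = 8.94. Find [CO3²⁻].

[CO3²⁻] = 0.275 mmol/kg

α₂ = 1 / (1 + [H⁺]/K2 + [H⁺]²/(K1K2)) = 1 / (1 + 10^+0.77 + 10^-1.57)
   = 1 / (1 + 5.8884 + 0.026915) = 1/6.9154 = 0.1446
[CO3²⁻] = α₂ × DIC = 0.1446 × 1.90 = 0.275 mmol/kg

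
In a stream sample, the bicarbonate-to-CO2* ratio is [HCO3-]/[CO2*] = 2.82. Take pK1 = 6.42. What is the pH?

From K1 = [H⁺][HCO3-]/[CO2*]:  pH = pK1 + log₁₀([HCO3-]/[CO2*])
log₁₀(2.82) = +0.450
pH = 6.42 + (+0.450) = 6.87

pH = 6.87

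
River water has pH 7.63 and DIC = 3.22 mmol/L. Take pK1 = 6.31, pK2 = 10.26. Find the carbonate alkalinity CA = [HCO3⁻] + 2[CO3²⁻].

CA = [HCO3⁻] + 2[CO3²⁻] = (α₁ + 2α₂)·DIC
At pH 7.63: [H⁺]/K1 = 10^-1.32 = 0.047863, K2/[H⁺] = 10^-2.63 = 0.0023442
α₁ = 1/(1 + 0.047863 + 0.0023442) = 1/1.0502 = 0.9522; α₂ = α₁·K2/[H⁺] = 0.002232
α₁ + 2α₂ = 0.9567
CA = 0.9567 × 3.22 = 3.08 mmol/L

CA = 3.08 mmol/L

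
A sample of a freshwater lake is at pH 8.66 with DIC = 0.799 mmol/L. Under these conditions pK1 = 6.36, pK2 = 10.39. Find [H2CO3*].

α₀ = 1 / (1 + K1/[H⁺] + K1K2/[H⁺]²) = 1 / (1 + 10^+2.30 + 10^+0.57)
   = 1 / (1 + 199.53 + 3.7154) = 1/204.24 = 0.004896
[CO2*] = α₀ × DIC = 0.004896 × 0.799 = 0.00391 mmol/L = 3.91 μmol/L

[CO2*] = 3.91 μmol/L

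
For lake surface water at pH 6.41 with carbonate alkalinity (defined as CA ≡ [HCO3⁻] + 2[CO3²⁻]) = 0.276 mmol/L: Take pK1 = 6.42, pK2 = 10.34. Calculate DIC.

CA = [HCO3⁻] + 2[CO3²⁻] = (α₁ + 2α₂)·DIC
At pH 6.41: [H⁺]/K1 = 10^0.01 = 1.0233, K2/[H⁺] = 10^-3.93 = 0.00011749
α₁ = 1/(1 + 1.0233 + 0.00011749) = 1/2.0234 = 0.4942; α₂ = α₁·K2/[H⁺] = 5.807×10^-5
α₁ + 2α₂ = 0.4943
DIC = CA / (α₁ + 2α₂) = 0.276 / 0.4943 = 0.558 mmol/L

DIC = 0.558 mmol/L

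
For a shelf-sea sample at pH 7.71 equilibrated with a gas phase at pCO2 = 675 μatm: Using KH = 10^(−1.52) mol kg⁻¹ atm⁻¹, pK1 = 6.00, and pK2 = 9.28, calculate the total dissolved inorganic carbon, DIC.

DIC = 1.09 mmol/kg

[CO2*] = KH · pCO2 = 10^(−1.52) × 675×10^-6 = 2.038×10^-5 mol/kg
α₀ = 1/(1 + K1/[H⁺] + K1K2/[H⁺]²) = 1/(1 + 10^+1.71 + 10^+0.14) = 0.01863
DIC = [CO2*]/α₀ = 2.038×10^-5 / 0.01863 = 1.09 mmol/kg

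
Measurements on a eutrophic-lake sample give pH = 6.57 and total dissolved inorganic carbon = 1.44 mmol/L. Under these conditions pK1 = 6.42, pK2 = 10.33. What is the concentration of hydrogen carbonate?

[HCO3⁻] = 0.843 mmol/L

α₁ = 1 / (1 + [H⁺]/K1 + K2/[H⁺]) = 1 / (1 + 10^-0.15 + 10^-3.76)
   = 1 / (1 + 0.70795 + 0.00017378) = 1/1.7081 = 0.5854
[HCO3⁻] = α₁ × DIC = 0.5854 × 1.44 = 0.843 mmol/L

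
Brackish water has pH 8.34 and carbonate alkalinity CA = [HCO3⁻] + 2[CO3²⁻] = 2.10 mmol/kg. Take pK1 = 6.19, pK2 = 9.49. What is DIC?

DIC = 1.98 mmol/kg

CA = [HCO3⁻] + 2[CO3²⁻] = (α₁ + 2α₂)·DIC
At pH 8.34: [H⁺]/K1 = 10^-2.15 = 0.0070795, K2/[H⁺] = 10^-1.15 = 0.070795
α₁ = 1/(1 + 0.0070795 + 0.070795) = 1/1.0779 = 0.9278; α₂ = α₁·K2/[H⁺] = 0.06568
α₁ + 2α₂ = 1.0591
DIC = CA / (α₁ + 2α₂) = 2.10 / 1.0591 = 1.98 mmol/kg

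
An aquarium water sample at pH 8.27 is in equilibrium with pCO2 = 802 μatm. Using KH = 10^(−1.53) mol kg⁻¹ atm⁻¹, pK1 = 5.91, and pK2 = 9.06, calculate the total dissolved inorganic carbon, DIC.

[CO2*] = KH · pCO2 = 10^(−1.53) × 802×10^-6 = 2.367×10^-5 mol/kg
α₀ = 1/(1 + K1/[H⁺] + K1K2/[H⁺]²) = 1/(1 + 10^+2.36 + 10^+1.57) = 0.003742
DIC = [CO2*]/α₀ = 2.367×10^-5 / 0.003742 = 6.33 mmol/kg

DIC = 6.33 mmol/kg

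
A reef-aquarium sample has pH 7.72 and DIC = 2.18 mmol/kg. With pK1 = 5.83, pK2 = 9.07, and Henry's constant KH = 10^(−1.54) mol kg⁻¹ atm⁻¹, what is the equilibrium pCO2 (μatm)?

pCO2 = 921 μatm

α₀ = 1 / (1 + K1/[H⁺] + K1K2/[H⁺]²) = 1 / (1 + 10^+1.89 + 10^+0.54)
   = 1 / (1 + 77.625 + 3.4674) = 1/82.092 = 0.01218
[CO2*] = α₀ × DIC = 0.01218 × 2.18 = 0.02656 mmol/kg
pCO2 = [CO2*]/KH = 2.656×10^-5 / 2.884×10^-2 = 921 μatm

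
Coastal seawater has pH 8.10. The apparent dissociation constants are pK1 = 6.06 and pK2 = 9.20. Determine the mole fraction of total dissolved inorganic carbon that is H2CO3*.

α₀ = 0.00838

α₀ = 1 / (1 + K1/[H⁺] + K1K2/[H⁺]²) = 1 / (1 + 10^+2.04 + 10^+0.94)
   = 1 / (1 + 109.65 + 8.7096) = 1/119.36 = 0.008378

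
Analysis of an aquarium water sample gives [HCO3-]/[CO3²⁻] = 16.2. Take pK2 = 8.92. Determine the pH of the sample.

pH = 7.71

From K2 = [H⁺][CO3²⁻]/[HCO3-]:  pH = pK2 − log₁₀([HCO3-]/[CO3²⁻])
log₁₀(16.2) = +1.210
pH = 8.92 − (+1.210) = 7.71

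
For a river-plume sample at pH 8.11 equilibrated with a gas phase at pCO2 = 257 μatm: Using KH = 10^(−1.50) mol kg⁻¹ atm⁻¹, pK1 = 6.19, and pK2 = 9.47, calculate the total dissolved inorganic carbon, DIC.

[CO2*] = KH · pCO2 = 10^(−1.50) × 257×10^-6 = 8.127×10^-6 mol/kg
α₀ = 1/(1 + K1/[H⁺] + K1K2/[H⁺]²) = 1/(1 + 10^+1.92 + 10^+0.56) = 0.01139
DIC = [CO2*]/α₀ = 8.127×10^-6 / 0.01139 = 0.714 mmol/kg

DIC = 0.714 mmol/kg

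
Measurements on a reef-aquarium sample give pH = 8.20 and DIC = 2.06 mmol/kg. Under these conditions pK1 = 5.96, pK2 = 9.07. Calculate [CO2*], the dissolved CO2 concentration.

[CO2*] = 10.4 μmol/kg

α₀ = 1 / (1 + K1/[H⁺] + K1K2/[H⁺]²) = 1 / (1 + 10^+2.24 + 10^+1.37)
   = 1 / (1 + 173.78 + 23.442) = 1/198.22 = 0.005045
[CO2*] = α₀ × DIC = 0.005045 × 2.06 = 0.0104 mmol/kg = 10.4 μmol/kg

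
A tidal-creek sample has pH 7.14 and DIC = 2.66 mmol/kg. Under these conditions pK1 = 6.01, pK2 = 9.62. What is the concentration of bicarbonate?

α₁ = 1 / (1 + [H⁺]/K1 + K2/[H⁺]) = 1 / (1 + 10^-1.13 + 10^-2.48)
   = 1 / (1 + 0.074131 + 0.0033113) = 1/1.0774 = 0.9281
[HCO3⁻] = α₁ × DIC = 0.9281 × 2.66 = 2.47 mmol/kg

[HCO3⁻] = 2.47 mmol/kg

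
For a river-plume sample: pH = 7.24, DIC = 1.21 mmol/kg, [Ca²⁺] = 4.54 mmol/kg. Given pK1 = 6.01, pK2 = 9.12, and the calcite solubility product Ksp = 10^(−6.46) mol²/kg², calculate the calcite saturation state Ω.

α₂ = 1 / (1 + [H⁺]/K2 + [H⁺]²/(K1K2)) = 1 / (1 + 10^+1.88 + 10^+0.65)
   = 1 / (1 + 75.858 + 4.4668) = 1/81.325 = 0.01230
[CO3²⁻] = α₂ × DIC = 0.01230 × 1.21 = 0.01488 mmol/kg = 14.88 μmol/kg
Ksp = 10^(−6.46) = 3.467×10^-7
Ω = [Ca²⁺][CO3²⁻]/Ksp = (4.54×10^-3)(1.488×10^-5) / 3.467×10^-7 = 0.195

Ω = 0.195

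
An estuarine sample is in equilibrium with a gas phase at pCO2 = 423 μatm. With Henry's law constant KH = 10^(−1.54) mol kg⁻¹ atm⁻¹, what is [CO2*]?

[CO2*] = 12.2 μmol/kg

KH = 10^(−1.54) = 2.884×10^-2 mol kg⁻¹ atm⁻¹
[CO2*] = KH · pCO2 = 2.884×10^-2 × 423×10^-6 atm = 1.22×10^-5 mol/kg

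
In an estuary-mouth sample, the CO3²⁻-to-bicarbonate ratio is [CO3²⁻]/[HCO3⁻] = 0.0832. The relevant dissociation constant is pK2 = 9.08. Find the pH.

pH = 8.00

From K2 = [H⁺][CO3²⁻]/[HCO3⁻]:  pH = pK2 + log₁₀([CO3²⁻]/[HCO3⁻])
log₁₀(0.0832) = -1.080
pH = 9.08 + (-1.080) = 8.00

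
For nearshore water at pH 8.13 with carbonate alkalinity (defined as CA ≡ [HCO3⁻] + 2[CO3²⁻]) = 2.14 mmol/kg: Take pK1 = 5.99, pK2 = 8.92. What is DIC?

DIC = 1.89 mmol/kg

CA = [HCO3⁻] + 2[CO3²⁻] = (α₁ + 2α₂)·DIC
At pH 8.13: [H⁺]/K1 = 10^-2.14 = 0.0072444, K2/[H⁺] = 10^-0.79 = 0.16218
α₁ = 1/(1 + 0.0072444 + 0.16218) = 1/1.1694 = 0.8551; α₂ = α₁·K2/[H⁺] = 0.1387
α₁ + 2α₂ = 1.1325
DIC = CA / (α₁ + 2α₂) = 2.14 / 1.1325 = 1.89 mmol/kg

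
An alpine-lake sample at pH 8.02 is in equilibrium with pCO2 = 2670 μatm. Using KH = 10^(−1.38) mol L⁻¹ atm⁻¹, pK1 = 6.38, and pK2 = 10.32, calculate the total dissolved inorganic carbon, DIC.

DIC = 4.99 mmol/L

[CO2*] = KH · pCO2 = 10^(−1.38) × 2670×10^-6 = 1.113×10^-4 mol/L
α₀ = 1/(1 + K1/[H⁺] + K1K2/[H⁺]²) = 1/(1 + 10^+1.64 + 10^-0.66) = 0.02229
DIC = [CO2*]/α₀ = 1.113×10^-4 / 0.02229 = 4.99 mmol/L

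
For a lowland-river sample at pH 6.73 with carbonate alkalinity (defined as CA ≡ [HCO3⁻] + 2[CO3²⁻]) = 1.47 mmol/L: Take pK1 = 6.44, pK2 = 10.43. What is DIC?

CA = [HCO3⁻] + 2[CO3²⁻] = (α₁ + 2α₂)·DIC
At pH 6.73: [H⁺]/K1 = 10^-0.29 = 0.51286, K2/[H⁺] = 10^-3.70 = 0.00019953
α₁ = 1/(1 + 0.51286 + 0.00019953) = 1/1.5131 = 0.6609; α₂ = α₁·K2/[H⁺] = 0.0001319
α₁ + 2α₂ = 0.6612
DIC = CA / (α₁ + 2α₂) = 1.47 / 0.6612 = 2.22 mmol/L

DIC = 2.22 mmol/L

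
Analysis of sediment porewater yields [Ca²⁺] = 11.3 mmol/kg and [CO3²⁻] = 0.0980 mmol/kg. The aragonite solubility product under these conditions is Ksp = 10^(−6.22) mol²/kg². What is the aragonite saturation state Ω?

Ω = 1.84

Ksp = 10^(−6.22) = 6.026×10^-7
Ω = [Ca²⁺][CO3²⁻]/Ksp = (11.3×10^-3)(0.0980×10^-3) / 6.026×10^-7 = 1.84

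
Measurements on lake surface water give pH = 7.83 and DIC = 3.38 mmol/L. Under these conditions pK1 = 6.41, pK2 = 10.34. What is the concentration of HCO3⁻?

α₁ = 1 / (1 + [H⁺]/K1 + K2/[H⁺]) = 1 / (1 + 10^-1.42 + 10^-2.51)
   = 1 / (1 + 0.038019 + 0.0030903) = 1/1.0411 = 0.9605
[HCO3⁻] = α₁ × DIC = 0.9605 × 3.38 = 3.25 mmol/L

[HCO3⁻] = 3.25 mmol/L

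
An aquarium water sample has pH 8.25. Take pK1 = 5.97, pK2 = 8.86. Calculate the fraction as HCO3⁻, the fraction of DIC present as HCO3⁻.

α₁ = 1 / (1 + [H⁺]/K1 + K2/[H⁺]) = 1 / (1 + 10^-2.28 + 10^-0.61)
   = 1 / (1 + 0.0052481 + 0.24547) = 1/1.2507 = 0.7995

α₁ = 0.800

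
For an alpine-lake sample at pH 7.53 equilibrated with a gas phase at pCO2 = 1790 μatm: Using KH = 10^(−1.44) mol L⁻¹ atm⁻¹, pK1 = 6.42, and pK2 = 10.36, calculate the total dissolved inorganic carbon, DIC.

DIC = 0.903 mmol/L

[CO2*] = KH · pCO2 = 10^(−1.44) × 1790×10^-6 = 6.499×10^-5 mol/L
α₀ = 1/(1 + K1/[H⁺] + K1K2/[H⁺]²) = 1/(1 + 10^+1.11 + 10^-1.72) = 0.07193
DIC = [CO2*]/α₀ = 6.499×10^-5 / 0.07193 = 0.903 mmol/L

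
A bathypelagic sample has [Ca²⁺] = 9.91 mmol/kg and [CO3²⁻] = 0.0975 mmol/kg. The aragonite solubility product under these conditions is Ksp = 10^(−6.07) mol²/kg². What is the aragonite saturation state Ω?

Ω = 1.14

Ksp = 10^(−6.07) = 8.511×10^-7
Ω = [Ca²⁺][CO3²⁻]/Ksp = (9.91×10^-3)(0.0975×10^-3) / 8.511×10^-7 = 1.14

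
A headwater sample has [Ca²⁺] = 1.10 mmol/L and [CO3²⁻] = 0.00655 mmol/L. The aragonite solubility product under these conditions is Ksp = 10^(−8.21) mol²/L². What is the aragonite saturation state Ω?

Ksp = 10^(−8.21) = 6.166×10^-9
Ω = [Ca²⁺][CO3²⁻]/Ksp = (1.10×10^-3)(0.00655×10^-3) / 6.166×10^-9 = 1.17

Ω = 1.17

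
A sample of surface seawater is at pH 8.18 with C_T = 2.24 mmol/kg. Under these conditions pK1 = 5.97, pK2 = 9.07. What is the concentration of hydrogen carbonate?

[HCO3⁻] = 1.97 mmol/kg

α₁ = 1 / (1 + [H⁺]/K1 + K2/[H⁺]) = 1 / (1 + 10^-2.21 + 10^-0.89)
   = 1 / (1 + 0.0061660 + 0.12882) = 1/1.1350 = 0.8811
[HCO3⁻] = α₁ × DIC = 0.8811 × 2.24 = 1.97 mmol/kg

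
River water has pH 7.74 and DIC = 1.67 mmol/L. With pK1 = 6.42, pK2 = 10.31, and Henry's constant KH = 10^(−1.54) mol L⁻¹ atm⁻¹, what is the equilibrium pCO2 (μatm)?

α₀ = 1 / (1 + K1/[H⁺] + K1K2/[H⁺]²) = 1 / (1 + 10^+1.32 + 10^-1.25)
   = 1 / (1 + 20.893 + 0.056234) = 1/21.949 = 0.04556
[CO2*] = α₀ × DIC = 0.04556 × 1.67 = 0.07608 mmol/L
pCO2 = [CO2*]/KH = 7.608×10^-5 / 2.884×10^-2 = 2640 μatm

pCO2 = 2640 μatm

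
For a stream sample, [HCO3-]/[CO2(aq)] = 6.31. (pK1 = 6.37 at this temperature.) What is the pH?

From K1 = [H⁺][HCO3-]/[CO2(aq)]:  pH = pK1 + log₁₀([HCO3-]/[CO2(aq)])
log₁₀(6.31) = +0.800
pH = 6.37 + (+0.800) = 7.17

pH = 7.17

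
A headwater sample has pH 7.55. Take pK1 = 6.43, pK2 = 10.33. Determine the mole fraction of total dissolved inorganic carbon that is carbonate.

α₂ = 1 / (1 + [H⁺]/K2 + [H⁺]²/(K1K2)) = 1 / (1 + 10^+2.78 + 10^+1.66)
   = 1 / (1 + 602.56 + 45.709) = 1/649.27 = 0.001540

α₂ = 0.00154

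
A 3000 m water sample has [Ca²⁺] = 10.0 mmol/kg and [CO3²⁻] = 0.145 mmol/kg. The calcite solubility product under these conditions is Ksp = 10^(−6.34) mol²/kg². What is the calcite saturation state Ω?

Ksp = 10^(−6.34) = 4.571×10^-7
Ω = [Ca²⁺][CO3²⁻]/Ksp = (10.0×10^-3)(0.145×10^-3) / 4.571×10^-7 = 3.17

Ω = 3.17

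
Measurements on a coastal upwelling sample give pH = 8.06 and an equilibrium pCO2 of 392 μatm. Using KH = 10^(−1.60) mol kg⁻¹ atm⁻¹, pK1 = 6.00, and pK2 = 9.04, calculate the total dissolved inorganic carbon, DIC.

[CO2*] = KH · pCO2 = 10^(−1.60) × 392×10^-6 = 9.847×10^-6 mol/kg
α₀ = 1/(1 + K1/[H⁺] + K1K2/[H⁺]²) = 1/(1 + 10^+2.06 + 10^+1.08) = 0.007822
DIC = [CO2*]/α₀ = 9.847×10^-6 / 0.007822 = 1.26 mmol/kg

DIC = 1.26 mmol/kg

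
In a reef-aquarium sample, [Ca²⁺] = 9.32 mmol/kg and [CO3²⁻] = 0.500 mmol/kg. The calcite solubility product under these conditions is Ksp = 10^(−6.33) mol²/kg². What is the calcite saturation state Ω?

Ω = 9.96

Ksp = 10^(−6.33) = 4.677×10^-7
Ω = [Ca²⁺][CO3²⁻]/Ksp = (9.32×10^-3)(0.500×10^-3) / 4.677×10^-7 = 9.96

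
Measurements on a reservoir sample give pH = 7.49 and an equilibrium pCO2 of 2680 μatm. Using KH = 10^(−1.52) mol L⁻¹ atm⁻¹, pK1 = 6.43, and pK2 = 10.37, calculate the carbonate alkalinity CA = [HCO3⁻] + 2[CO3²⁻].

CA = 0.932 mmol/L

[CO2*] = KH · pCO2 = 10^(−1.52) × 2680×10^-6 = 8.093×10^-5 mol/L
α₀ = 1/(1 + K1/[H⁺] + K1K2/[H⁺]²) = 1/(1 + 10^+1.06 + 10^-1.82) = 0.08002
DIC = [CO2*]/α₀ = 8.093×10^-5 / 0.08002 = 1.011 mmol/L
CA = (α₁ + 2α₂)·DIC = (0.9188 + 2×0.001211) × 1.011 = 0.932 mmol/L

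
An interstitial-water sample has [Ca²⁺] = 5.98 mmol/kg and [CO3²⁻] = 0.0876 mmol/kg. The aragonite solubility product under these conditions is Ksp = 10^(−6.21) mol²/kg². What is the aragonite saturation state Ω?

Ω = 0.850

Ksp = 10^(−6.21) = 6.166×10^-7
Ω = [Ca²⁺][CO3²⁻]/Ksp = (5.98×10^-3)(0.0876×10^-3) / 6.166×10^-7 = 0.850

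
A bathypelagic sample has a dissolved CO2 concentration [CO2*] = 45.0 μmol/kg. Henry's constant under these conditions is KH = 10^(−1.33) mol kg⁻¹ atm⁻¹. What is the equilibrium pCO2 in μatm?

pCO2 = 962 μatm

KH = 10^(−1.33) = 4.677×10^-2 mol kg⁻¹ atm⁻¹
pCO2 = [CO2*]/KH = 45.0×10^-6 / 4.677×10^-2 = 9.62×10^-4 atm = 962 μatm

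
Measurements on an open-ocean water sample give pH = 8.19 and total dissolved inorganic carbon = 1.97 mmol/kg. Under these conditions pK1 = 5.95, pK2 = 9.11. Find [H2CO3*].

α₀ = 1 / (1 + K1/[H⁺] + K1K2/[H⁺]²) = 1 / (1 + 10^+2.24 + 10^+1.32)
   = 1 / (1 + 173.78 + 20.893) = 1/195.67 = 0.005111
[CO2*] = α₀ × DIC = 0.005111 × 1.97 = 0.0101 mmol/kg = 10.1 μmol/kg

[CO2*] = 10.1 μmol/kg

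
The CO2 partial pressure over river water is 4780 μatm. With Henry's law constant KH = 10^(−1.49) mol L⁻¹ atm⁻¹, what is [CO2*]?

KH = 10^(−1.49) = 3.236×10^-2 mol L⁻¹ atm⁻¹
[CO2*] = KH · pCO2 = 3.236×10^-2 × 4780×10^-6 atm = 1.55×10^-4 mol/L

[CO2*] = 155 μmol/L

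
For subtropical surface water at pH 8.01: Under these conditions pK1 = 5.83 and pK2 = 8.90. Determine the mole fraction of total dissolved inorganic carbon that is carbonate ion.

α₂ = 0.113

α₂ = 1 / (1 + [H⁺]/K2 + [H⁺]²/(K1K2)) = 1 / (1 + 10^+0.89 + 10^-1.29)
   = 1 / (1 + 7.7625 + 0.051286) = 1/8.8138 = 0.1135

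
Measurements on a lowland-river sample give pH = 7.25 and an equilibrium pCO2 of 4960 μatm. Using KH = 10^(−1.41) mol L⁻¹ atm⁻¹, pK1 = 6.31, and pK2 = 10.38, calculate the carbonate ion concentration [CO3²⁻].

[CO3²⁻] = 1.25 μmol/L

[CO2*] = KH · pCO2 = 10^(−1.41) × 4960×10^-6 = 1.930×10^-4 mol/L
α₀ = 1/(1 + K1/[H⁺] + K1K2/[H⁺]²) = 1/(1 + 10^+0.94 + 10^-2.19) = 0.1029
DIC = [CO2*]/α₀ = 1.930×10^-4 / 0.1029 = 1.875 mmol/L
[CO3²⁻] = α₂·DIC; α₂ = 0.0006645, so [CO3²⁻] = 0.0006645 × 1.875 = 0.00125 mmol/L = 1.25 μmol/L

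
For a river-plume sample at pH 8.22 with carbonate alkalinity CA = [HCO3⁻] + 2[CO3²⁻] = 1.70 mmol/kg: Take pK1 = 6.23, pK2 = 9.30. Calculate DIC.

CA = [HCO3⁻] + 2[CO3²⁻] = (α₁ + 2α₂)·DIC
At pH 8.22: [H⁺]/K1 = 10^-1.99 = 0.010233, K2/[H⁺] = 10^-1.08 = 0.083176
α₁ = 1/(1 + 0.010233 + 0.083176) = 1/1.0934 = 0.9146; α₂ = α₁·K2/[H⁺] = 0.07607
α₁ + 2α₂ = 1.0667
DIC = CA / (α₁ + 2α₂) = 1.70 / 1.0667 = 1.59 mmol/kg

DIC = 1.59 mmol/kg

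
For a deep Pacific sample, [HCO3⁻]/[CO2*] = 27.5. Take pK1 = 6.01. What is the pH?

pH = 7.45

From K1 = [H⁺][HCO3⁻]/[CO2*]:  pH = pK1 + log₁₀([HCO3⁻]/[CO2*])
log₁₀(27.5) = +1.439
pH = 6.01 + (+1.439) = 7.45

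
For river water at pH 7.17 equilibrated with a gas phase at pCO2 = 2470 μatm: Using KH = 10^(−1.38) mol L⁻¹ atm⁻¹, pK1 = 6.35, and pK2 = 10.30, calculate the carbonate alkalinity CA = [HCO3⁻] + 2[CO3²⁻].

CA = 0.681 mmol/L

[CO2*] = KH · pCO2 = 10^(−1.38) × 2470×10^-6 = 1.030×10^-4 mol/L
α₀ = 1/(1 + K1/[H⁺] + K1K2/[H⁺]²) = 1/(1 + 10^+0.82 + 10^-2.31) = 0.1314
DIC = [CO2*]/α₀ = 1.030×10^-4 / 0.1314 = 0.7838 mmol/L
CA = (α₁ + 2α₂)·DIC = (0.8680 + 2×0.0006434) × 0.7838 = 0.681 mmol/L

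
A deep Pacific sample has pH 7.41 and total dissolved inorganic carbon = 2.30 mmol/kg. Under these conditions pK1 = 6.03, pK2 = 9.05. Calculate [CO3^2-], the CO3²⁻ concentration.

[CO3²⁻] = 0.0495 mmol/kg

α₂ = 1 / (1 + [H⁺]/K2 + [H⁺]²/(K1K2)) = 1 / (1 + 10^+1.64 + 10^+0.26)
   = 1 / (1 + 43.652 + 1.8197) = 1/46.471 = 0.02152
[CO3²⁻] = α₂ × DIC = 0.02152 × 2.30 = 0.0495 mmol/kg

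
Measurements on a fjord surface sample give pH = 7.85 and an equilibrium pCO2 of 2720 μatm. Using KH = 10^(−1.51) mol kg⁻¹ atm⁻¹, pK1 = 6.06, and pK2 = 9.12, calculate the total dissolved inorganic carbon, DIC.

[CO2*] = KH · pCO2 = 10^(−1.51) × 2720×10^-6 = 8.406×10^-5 mol/kg
α₀ = 1/(1 + K1/[H⁺] + K1K2/[H⁺]²) = 1/(1 + 10^+1.79 + 10^+0.52) = 0.01516
DIC = [CO2*]/α₀ = 8.406×10^-5 / 0.01516 = 5.55 mmol/kg

DIC = 5.55 mmol/kg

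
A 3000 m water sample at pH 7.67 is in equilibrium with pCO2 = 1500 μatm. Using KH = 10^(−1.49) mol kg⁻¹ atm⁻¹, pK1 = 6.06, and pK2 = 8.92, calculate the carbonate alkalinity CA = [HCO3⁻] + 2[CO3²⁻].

CA = 2.20 mmol/kg

[CO2*] = KH · pCO2 = 10^(−1.49) × 1500×10^-6 = 4.854×10^-5 mol/kg
α₀ = 1/(1 + K1/[H⁺] + K1K2/[H⁺]²) = 1/(1 + 10^+1.61 + 10^+0.36) = 0.02271
DIC = [CO2*]/α₀ = 4.854×10^-5 / 0.02271 = 2.137 mmol/kg
CA = (α₁ + 2α₂)·DIC = (0.9253 + 2×0.05203) × 2.137 = 2.20 mmol/kg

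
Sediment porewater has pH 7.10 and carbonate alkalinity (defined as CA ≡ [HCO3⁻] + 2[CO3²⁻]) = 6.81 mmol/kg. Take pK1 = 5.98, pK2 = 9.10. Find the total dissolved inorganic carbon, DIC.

CA = [HCO3⁻] + 2[CO3²⁻] = (α₁ + 2α₂)·DIC
At pH 7.10: [H⁺]/K1 = 10^-1.12 = 0.075858, K2/[H⁺] = 10^-2.00 = 0.010000
α₁ = 1/(1 + 0.075858 + 0.010000) = 1/1.0859 = 0.9209; α₂ = α₁·K2/[H⁺] = 0.009209
α₁ + 2α₂ = 0.9393
DIC = CA / (α₁ + 2α₂) = 6.81 / 0.9393 = 7.25 mmol/kg

DIC = 7.25 mmol/kg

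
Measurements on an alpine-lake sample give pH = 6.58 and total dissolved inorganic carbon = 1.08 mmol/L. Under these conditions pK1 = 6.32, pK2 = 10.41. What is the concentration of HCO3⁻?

α₁ = 1 / (1 + [H⁺]/K1 + K2/[H⁺]) = 1 / (1 + 10^-0.26 + 10^-3.83)
   = 1 / (1 + 0.54954 + 0.00014791) = 1/1.5497 = 0.6453
[HCO3⁻] = α₁ × DIC = 0.6453 × 1.08 = 0.697 mmol/L

[HCO3⁻] = 0.697 mmol/L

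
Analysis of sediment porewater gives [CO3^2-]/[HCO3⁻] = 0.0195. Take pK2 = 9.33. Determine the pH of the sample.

pH = 7.62

From K2 = [H⁺][CO3^2-]/[HCO3⁻]:  pH = pK2 + log₁₀([CO3^2-]/[HCO3⁻])
log₁₀(0.0195) = -1.710
pH = 9.33 + (-1.710) = 7.62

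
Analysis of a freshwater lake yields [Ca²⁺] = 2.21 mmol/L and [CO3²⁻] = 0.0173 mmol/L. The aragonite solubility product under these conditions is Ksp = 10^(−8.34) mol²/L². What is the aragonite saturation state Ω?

Ksp = 10^(−8.34) = 4.571×10^-9
Ω = [Ca²⁺][CO3²⁻]/Ksp = (2.21×10^-3)(0.0173×10^-3) / 4.571×10^-9 = 8.36

Ω = 8.36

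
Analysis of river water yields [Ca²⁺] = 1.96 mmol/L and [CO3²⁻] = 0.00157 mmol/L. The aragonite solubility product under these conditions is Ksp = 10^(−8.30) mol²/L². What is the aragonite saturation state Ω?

Ω = 0.614

Ksp = 10^(−8.30) = 5.012×10^-9
Ω = [Ca²⁺][CO3²⁻]/Ksp = (1.96×10^-3)(0.00157×10^-3) / 5.012×10^-9 = 0.614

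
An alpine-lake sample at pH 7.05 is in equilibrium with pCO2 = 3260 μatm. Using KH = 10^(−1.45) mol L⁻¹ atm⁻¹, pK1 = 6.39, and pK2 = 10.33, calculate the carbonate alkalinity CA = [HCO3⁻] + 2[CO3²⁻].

CA = 0.529 mmol/L

[CO2*] = KH · pCO2 = 10^(−1.45) × 3260×10^-6 = 1.157×10^-4 mol/L
α₀ = 1/(1 + K1/[H⁺] + K1K2/[H⁺]²) = 1/(1 + 10^+0.66 + 10^-2.62) = 0.1794
DIC = [CO2*]/α₀ = 1.157×10^-4 / 0.1794 = 0.6447 mmol/L
CA = (α₁ + 2α₂)·DIC = (0.8201 + 2×0.0004304) × 0.6447 = 0.529 mmol/L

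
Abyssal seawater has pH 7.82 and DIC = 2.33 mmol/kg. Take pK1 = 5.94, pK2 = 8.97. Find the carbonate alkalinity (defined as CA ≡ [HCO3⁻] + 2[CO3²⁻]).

CA = [HCO3⁻] + 2[CO3²⁻] = (α₁ + 2α₂)·DIC
At pH 7.82: [H⁺]/K1 = 10^-1.88 = 0.013183, K2/[H⁺] = 10^-1.15 = 0.070795
α₁ = 1/(1 + 0.013183 + 0.070795) = 1/1.0840 = 0.9225; α₂ = α₁·K2/[H⁺] = 0.06531
α₁ + 2α₂ = 1.0531
CA = 1.0531 × 2.33 = 2.45 mmol/kg

CA = 2.45 mmol/kg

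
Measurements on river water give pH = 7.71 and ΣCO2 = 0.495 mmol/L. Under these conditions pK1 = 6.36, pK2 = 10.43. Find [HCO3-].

[HCO3⁻] = 0.473 mmol/L

α₁ = 1 / (1 + [H⁺]/K1 + K2/[H⁺]) = 1 / (1 + 10^-1.35 + 10^-2.72)
   = 1 / (1 + 0.044668 + 0.0019055) = 1/1.0466 = 0.9555
[HCO3⁻] = α₁ × DIC = 0.9555 × 0.495 = 0.473 mmol/L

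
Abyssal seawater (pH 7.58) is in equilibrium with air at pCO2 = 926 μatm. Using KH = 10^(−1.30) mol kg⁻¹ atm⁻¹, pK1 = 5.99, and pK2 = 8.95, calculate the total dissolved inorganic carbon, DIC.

[CO2*] = KH · pCO2 = 10^(−1.30) × 926×10^-6 = 4.641×10^-5 mol/kg
α₀ = 1/(1 + K1/[H⁺] + K1K2/[H⁺]²) = 1/(1 + 10^+1.59 + 10^+0.22) = 0.02406
DIC = [CO2*]/α₀ = 4.641×10^-5 / 0.02406 = 1.93 mmol/kg

DIC = 1.93 mmol/kg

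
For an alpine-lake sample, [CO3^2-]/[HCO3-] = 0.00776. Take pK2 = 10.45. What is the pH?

pH = 8.34

From K2 = [H⁺][CO3^2-]/[HCO3-]:  pH = pK2 + log₁₀([CO3^2-]/[HCO3-])
log₁₀(0.00776) = -2.110
pH = 10.45 + (-2.110) = 8.34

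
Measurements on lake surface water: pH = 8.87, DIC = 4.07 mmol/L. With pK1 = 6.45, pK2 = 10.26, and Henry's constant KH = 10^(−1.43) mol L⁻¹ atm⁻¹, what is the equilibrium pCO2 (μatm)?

pCO2 = 399 μatm

α₀ = 1 / (1 + K1/[H⁺] + K1K2/[H⁺]²) = 1 / (1 + 10^+2.42 + 10^+1.03)
   = 1 / (1 + 263.03 + 10.715) = 1/274.74 = 0.003640
[CO2*] = α₀ × DIC = 0.003640 × 4.07 = 0.01481 mmol/L = 14.81 μmol/L
pCO2 = [CO2*]/KH = 1.481×10^-5 / 3.715×10^-2 = 399 μatm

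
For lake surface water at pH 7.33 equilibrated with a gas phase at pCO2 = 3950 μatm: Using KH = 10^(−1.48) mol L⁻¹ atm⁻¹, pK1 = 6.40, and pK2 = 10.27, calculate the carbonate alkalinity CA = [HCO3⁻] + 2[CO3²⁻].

[CO2*] = KH · pCO2 = 10^(−1.48) × 3950×10^-6 = 1.308×10^-4 mol/L
α₀ = 1/(1 + K1/[H⁺] + K1K2/[H⁺]²) = 1/(1 + 10^+0.93 + 10^-2.01) = 0.1050
DIC = [CO2*]/α₀ = 1.308×10^-4 / 0.1050 = 1.245 mmol/L
CA = (α₁ + 2α₂)·DIC = (0.8939 + 2×0.001026) × 1.245 = 1.12 mmol/L

CA = 1.12 mmol/L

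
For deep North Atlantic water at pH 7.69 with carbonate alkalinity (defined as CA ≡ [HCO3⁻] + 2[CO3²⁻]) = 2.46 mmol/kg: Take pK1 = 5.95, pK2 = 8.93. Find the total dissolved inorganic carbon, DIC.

CA = [HCO3⁻] + 2[CO3²⁻] = (α₁ + 2α₂)·DIC
At pH 7.69: [H⁺]/K1 = 10^-1.74 = 0.018197, K2/[H⁺] = 10^-1.24 = 0.057544
α₁ = 1/(1 + 0.018197 + 0.057544) = 1/1.0757 = 0.9296; α₂ = α₁·K2/[H⁺] = 0.05349
α₁ + 2α₂ = 1.0366
DIC = CA / (α₁ + 2α₂) = 2.46 / 1.0366 = 2.37 mmol/kg

DIC = 2.37 mmol/kg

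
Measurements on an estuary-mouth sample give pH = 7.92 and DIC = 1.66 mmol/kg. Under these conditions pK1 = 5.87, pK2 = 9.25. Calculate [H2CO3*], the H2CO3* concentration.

[CO2*] = 14.0 μmol/kg

α₀ = 1 / (1 + K1/[H⁺] + K1K2/[H⁺]²) = 1 / (1 + 10^+2.05 + 10^+0.72)
   = 1 / (1 + 112.20 + 5.2481) = 1/118.45 = 0.008442
[CO2*] = α₀ × DIC = 0.008442 × 1.66 = 0.0140 mmol/kg = 14.0 μmol/kg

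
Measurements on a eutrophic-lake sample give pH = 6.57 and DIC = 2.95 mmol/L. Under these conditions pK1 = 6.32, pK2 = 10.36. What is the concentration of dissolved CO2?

α₀ = 1 / (1 + K1/[H⁺] + K1K2/[H⁺]²) = 1 / (1 + 10^+0.25 + 10^-3.54)
   = 1 / (1 + 1.7783 + 0.00028840) = 1/2.7786 = 0.3599
[CO2*] = α₀ × DIC = 0.3599 × 2.95 = 1.06 mmol/L

[CO2*] = 1.06 mmol/L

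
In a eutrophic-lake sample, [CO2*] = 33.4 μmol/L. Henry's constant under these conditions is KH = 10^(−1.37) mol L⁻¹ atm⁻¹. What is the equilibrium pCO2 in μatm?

KH = 10^(−1.37) = 4.266×10^-2 mol L⁻¹ atm⁻¹
pCO2 = [CO2*]/KH = 33.4×10^-6 / 4.266×10^-2 = 7.83×10^-4 atm = 783 μatm

pCO2 = 783 μatm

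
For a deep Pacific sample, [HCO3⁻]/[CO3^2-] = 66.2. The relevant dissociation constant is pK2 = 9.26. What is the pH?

From K2 = [H⁺][CO3^2-]/[HCO3⁻]:  pH = pK2 − log₁₀([HCO3⁻]/[CO3^2-])
log₁₀(66.2) = +1.821
pH = 9.26 − (+1.821) = 7.44

pH = 7.44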